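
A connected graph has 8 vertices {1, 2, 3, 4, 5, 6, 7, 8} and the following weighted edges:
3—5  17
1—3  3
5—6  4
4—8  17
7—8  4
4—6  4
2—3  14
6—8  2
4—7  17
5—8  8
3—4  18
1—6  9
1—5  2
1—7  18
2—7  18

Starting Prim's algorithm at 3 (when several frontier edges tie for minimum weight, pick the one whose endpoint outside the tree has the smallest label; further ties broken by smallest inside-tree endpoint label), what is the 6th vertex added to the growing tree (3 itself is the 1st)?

4

Grow the tree from 3 using Prim:
Step 1: cheapest edge leaving the tree is 1—3 (3); add 1.
Step 2: cheapest edge leaving the tree is 1—5 (2); add 5.
Step 3: cheapest edge leaving the tree is 5—6 (4); add 6.
Step 4: cheapest edge leaving the tree is 6—8 (2); add 8.
Step 5: cheapest edge leaving the tree is 4—6 (4); add 4.
Step 6: cheapest edge leaving the tree is 7—8 (4); add 7.
Step 7: cheapest edge leaving the tree is 2—3 (14); add 2.
Vertex order: 3, 1, 5, 6, 8, 4, 7, 2. The 6th vertex is 4.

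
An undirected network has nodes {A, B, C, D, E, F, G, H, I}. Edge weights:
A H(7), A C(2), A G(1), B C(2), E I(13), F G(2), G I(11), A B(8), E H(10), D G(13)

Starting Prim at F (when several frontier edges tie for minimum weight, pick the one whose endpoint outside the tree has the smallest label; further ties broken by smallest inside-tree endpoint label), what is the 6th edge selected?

Prim's algorithm from F:
Step 1: frontier [F G 2] → take F G (2); add G.
Step 2: frontier [A G 1, G I 11, D G 13] → take A G (1); add A.
Step 3: frontier [A C 2, A H 7, A B 8, G I 11, D G 13] → take A C (2); add C.
Step 4: frontier [A H 7, A B 8, B C 2, G I 11, D G 13] → take B C (2); add B.
Step 5: frontier [A H 7, G I 11, D G 13] → take A H (7); add H.
Step 6: frontier [G I 11, D G 13, E H 10] → take E H (10); add E.
Step 7: frontier [E I 13, G I 11, D G 13] → take G I (11); add I.
Step 8: frontier [D G 13] → take D G (13); add D.
The 6th edge added is E H.

E-H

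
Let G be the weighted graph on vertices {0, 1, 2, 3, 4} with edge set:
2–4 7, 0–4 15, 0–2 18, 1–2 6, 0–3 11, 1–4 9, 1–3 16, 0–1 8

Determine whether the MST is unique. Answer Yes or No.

Yes

Kruskal: consider edges lightest-first.
1–2 (6): add — endpoints in different components.
2–4 (7): add — endpoints in different components.
0–1 (8): add — endpoints in different components.
1–4 (9): skip — 1 and 4 already connected.
0–3 (11): add — endpoints in different components.
Every non-tree edge has weight strictly greater than the heaviest edge on the tree path between its endpoints, so the MST is unique.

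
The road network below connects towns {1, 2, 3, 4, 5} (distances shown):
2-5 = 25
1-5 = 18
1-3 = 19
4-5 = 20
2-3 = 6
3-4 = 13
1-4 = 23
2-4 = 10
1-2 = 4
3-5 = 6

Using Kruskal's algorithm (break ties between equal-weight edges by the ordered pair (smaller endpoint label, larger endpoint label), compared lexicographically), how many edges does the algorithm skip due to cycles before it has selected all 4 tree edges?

0

Sort edges by weight, then run Kruskal:
1-2 (4): add. Components now {1,2} {3} {4} {5}
2-3 (6): add. Components now {1,2,3} {4} {5}
3-5 (6): add. Components now {1,2,3,5} {4}
2-4 (10): add. Components now {1,2,3,4,5}
Edges rejected before the tree was complete: 0.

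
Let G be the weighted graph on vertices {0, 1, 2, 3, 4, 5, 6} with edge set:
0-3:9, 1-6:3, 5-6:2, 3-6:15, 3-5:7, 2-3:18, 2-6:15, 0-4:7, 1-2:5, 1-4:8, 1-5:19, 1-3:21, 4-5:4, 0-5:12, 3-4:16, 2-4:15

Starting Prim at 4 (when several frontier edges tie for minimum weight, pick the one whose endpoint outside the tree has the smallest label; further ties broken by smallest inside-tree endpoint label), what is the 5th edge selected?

Prim, starting at 4.
Step 1: cheapest edge leaving the tree is 4-5 (4); add 5.
Step 2: cheapest edge leaving the tree is 5-6 (2); add 6.
Step 3: cheapest edge leaving the tree is 1-6 (3); add 1.
Step 4: cheapest edge leaving the tree is 1-2 (5); add 2.
Step 5: cheapest edge leaving the tree is 0-4 (7); add 0.
Step 6: cheapest edge leaving the tree is 3-5 (7); add 3.
The 5th edge added is 0-4.

0-4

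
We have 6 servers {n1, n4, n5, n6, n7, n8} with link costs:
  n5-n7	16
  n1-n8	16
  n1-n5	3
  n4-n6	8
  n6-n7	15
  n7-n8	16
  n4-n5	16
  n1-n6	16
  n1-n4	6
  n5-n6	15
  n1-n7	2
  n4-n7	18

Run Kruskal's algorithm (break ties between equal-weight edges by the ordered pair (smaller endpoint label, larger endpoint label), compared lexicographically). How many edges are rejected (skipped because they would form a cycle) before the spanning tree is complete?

Kruskal: consider edges lightest-first.
n1-n7 (2): add. Components now {n4} {n5} {n8} {n1,n7} {n6}
n1-n5 (3): add. Components now {n4} {n1,n5,n7} {n8} {n6}
n1-n4 (6): add. Components now {n1,n4,n5,n7} {n8} {n6}
n4-n6 (8): add. Components now {n1,n4,n5,n6,n7} {n8}
n5-n6 (15): skip — n5 and n6 already connected.
n6-n7 (15): skip — n7 and n6 already connected.
n1-n6 (16): skip — n1 and n6 already connected.
n1-n8 (16): add. Components now {n1,n4,n5,n6,n7,n8}
Edges rejected before the tree was complete: 3.

3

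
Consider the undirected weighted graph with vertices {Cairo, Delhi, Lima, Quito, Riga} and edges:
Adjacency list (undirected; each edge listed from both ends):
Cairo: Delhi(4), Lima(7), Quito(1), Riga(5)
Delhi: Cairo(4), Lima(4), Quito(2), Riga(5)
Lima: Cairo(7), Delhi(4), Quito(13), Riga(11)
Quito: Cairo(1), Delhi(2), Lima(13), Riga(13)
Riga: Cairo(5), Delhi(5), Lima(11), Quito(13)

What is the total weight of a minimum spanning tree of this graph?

12

Kruskal's algorithm — process edges by increasing weight (ties by edge label):
Cairo Quito (1): add — endpoints in different components.
Delhi Quito (2): add — endpoints in different components.
Cairo Delhi (4): skip — Cairo and Delhi already connected.
Delhi Lima (4): add — endpoints in different components.
Cairo Riga (5): add — endpoints in different components.
MST edges: Cairo Quito, Delhi Quito, Delhi Lima, Cairo Riga; total weight 1+2+4+5 = 12.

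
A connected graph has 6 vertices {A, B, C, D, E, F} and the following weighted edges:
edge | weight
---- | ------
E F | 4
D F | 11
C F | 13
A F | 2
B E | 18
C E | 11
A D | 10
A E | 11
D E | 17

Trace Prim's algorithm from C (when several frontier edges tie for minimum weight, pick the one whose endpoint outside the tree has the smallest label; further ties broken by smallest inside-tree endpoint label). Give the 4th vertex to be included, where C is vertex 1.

Prim, starting at C.
Step 1: frontier [C E 11, C F 13] → take C E (11); add E.
Step 2: frontier [C F 13, E F 4, A E 11, D E 17, B E 18] → take E F (4); add F.
Step 3: frontier [A E 11, D E 17, B E 18, A F 2, D F 11] → take A F (2); add A.
Step 4: frontier [A D 10, D E 17, B E 18, D F 11] → take A D (10); add D.
Step 5: frontier [B E 18] → take B E (18); add B.
Vertex order: C, E, F, A, D, B. The 4th vertex is A.

A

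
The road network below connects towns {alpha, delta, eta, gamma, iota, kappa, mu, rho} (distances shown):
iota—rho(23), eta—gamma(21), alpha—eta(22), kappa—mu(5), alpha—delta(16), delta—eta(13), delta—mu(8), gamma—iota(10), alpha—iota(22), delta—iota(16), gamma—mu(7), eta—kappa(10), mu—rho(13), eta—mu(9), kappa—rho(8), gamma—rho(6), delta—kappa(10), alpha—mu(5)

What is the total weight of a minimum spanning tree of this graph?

Kruskal: consider edges lightest-first.
alpha—mu (5): add — endpoints in different components.
kappa—mu (5): add — endpoints in different components.
gamma—rho (6): add — endpoints in different components.
gamma—mu (7): add — endpoints in different components.
delta—mu (8): add — endpoints in different components.
kappa—rho (8): skip — kappa and rho already connected.
eta—mu (9): add — endpoints in different components.
delta—kappa (10): skip — kappa and delta already connected.
eta—kappa (10): skip — kappa and eta already connected.
gamma—iota (10): add — endpoints in different components.
MST edges: alpha—mu, kappa—mu, gamma—rho, gamma—mu, delta—mu, eta—mu, gamma—iota; total weight 5+5+6+7+8+9+10 = 50.

50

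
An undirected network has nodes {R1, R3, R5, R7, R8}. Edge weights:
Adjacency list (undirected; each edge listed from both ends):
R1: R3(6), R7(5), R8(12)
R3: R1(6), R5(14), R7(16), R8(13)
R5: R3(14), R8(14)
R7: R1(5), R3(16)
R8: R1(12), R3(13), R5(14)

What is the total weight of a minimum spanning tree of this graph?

Kruskal's algorithm — process edges by increasing weight (ties by edge label):
R1-R7 (5): add. Components now {R3} {R1,R7} {R5} {R8}
R1-R3 (6): add. Components now {R1,R3,R7} {R5} {R8}
R1-R8 (12): add. Components now {R1,R3,R7,R8} {R5}
R3-R8 (13): skip — R3 and R8 already connected.
R3-R5 (14): add. Components now {R1,R3,R5,R7,R8}
MST edges: R1-R7, R1-R3, R1-R8, R3-R5; total weight 5+6+12+14 = 37.

37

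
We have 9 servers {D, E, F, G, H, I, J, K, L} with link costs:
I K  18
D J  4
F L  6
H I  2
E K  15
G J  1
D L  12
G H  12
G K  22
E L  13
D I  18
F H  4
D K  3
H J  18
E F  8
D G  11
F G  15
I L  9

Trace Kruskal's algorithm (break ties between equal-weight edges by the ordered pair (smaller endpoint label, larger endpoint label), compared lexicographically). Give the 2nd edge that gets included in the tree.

H-I

Kruskal: consider edges lightest-first.
G J (1): add — endpoints in different components.
H I (2): add — endpoints in different components.
D K (3): add — endpoints in different components.
D J (4): add — endpoints in different components.
F H (4): add — endpoints in different components.
F L (6): add — endpoints in different components.
E F (8): add — endpoints in different components.
I L (9): skip — I and L already connected.
D G (11): skip — D and G already connected.
D L (12): add — endpoints in different components.
The 2nd edge added is H I.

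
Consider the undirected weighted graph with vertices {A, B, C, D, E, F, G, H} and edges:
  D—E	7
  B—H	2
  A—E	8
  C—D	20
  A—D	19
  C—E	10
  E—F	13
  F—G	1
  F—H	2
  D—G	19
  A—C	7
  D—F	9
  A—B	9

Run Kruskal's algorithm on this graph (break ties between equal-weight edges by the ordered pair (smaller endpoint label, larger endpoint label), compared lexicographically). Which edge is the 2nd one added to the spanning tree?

B-H

Kruskal: consider edges lightest-first.
F—G (1): add — endpoints in different components.
B—H (2): add — endpoints in different components.
F—H (2): add — endpoints in different components.
A—C (7): add — endpoints in different components.
D—E (7): add — endpoints in different components.
A—E (8): add — endpoints in different components.
A—B (9): add — endpoints in different components.
The 2nd edge added is B—H.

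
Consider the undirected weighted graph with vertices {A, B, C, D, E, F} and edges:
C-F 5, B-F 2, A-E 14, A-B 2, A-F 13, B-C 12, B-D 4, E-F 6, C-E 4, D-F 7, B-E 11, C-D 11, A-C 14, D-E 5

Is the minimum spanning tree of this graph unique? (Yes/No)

No

Kruskal: consider edges lightest-first.
A-B (2): add. Components now {A,B} {C} {D} {E} {F}
B-F (2): add. Components now {A,B,F} {C} {D} {E}
B-D (4): add. Components now {A,B,D,F} {C} {E}
C-E (4): add. Components now {A,B,D,F} {C,E}
C-F (5): add. Components now {A,B,C,D,E,F}
Non-tree edge D-E has weight 5, equal to the heaviest edge on its tree cycle — swapping gives another MST of the same weight. Not unique.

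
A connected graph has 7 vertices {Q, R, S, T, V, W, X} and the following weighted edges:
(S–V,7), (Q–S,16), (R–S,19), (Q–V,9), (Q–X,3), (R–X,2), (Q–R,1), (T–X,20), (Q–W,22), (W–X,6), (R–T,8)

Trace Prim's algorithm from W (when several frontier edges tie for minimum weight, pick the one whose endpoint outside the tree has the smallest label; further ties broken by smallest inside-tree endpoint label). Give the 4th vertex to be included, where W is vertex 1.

Prim, starting at W.
Step 1: frontier [W–X 6, Q–W 22] → take W–X (6); add X.
Step 2: frontier [Q–W 22, R–X 2, Q–X 3, T–X 20] → take R–X (2); add R.
Step 3: frontier [Q–R 1, R–T 8, R–S 19, Q–W 22, Q–X 3, T–X 20] → take Q–R (1); add Q.
Step 4: frontier [Q–V 9, Q–S 16, R–T 8, R–S 19, T–X 20] → take R–T (8); add T.
Step 5: frontier [Q–V 9, Q–S 16, R–S 19] → take Q–V (9); add V.
Step 6: frontier [Q–S 16, R–S 19, S–V 7] → take S–V (7); add S.
Vertex order: W, X, R, Q, T, V, S. The 4th vertex is Q.

Q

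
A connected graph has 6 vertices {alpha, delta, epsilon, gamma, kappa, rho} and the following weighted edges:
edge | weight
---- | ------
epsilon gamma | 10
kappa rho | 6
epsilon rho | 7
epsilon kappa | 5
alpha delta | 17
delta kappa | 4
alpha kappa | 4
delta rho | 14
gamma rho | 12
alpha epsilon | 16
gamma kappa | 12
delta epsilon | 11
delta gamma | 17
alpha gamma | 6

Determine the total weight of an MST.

Kruskal: consider edges lightest-first.
alpha kappa (4): add. Components now {gamma} {alpha,kappa} {rho} {epsilon} {delta}
delta kappa (4): add. Components now {gamma} {alpha,delta,kappa} {rho} {epsilon}
epsilon kappa (5): add. Components now {gamma} {alpha,delta,epsilon,kappa} {rho}
alpha gamma (6): add. Components now {alpha,delta,epsilon,gamma,kappa} {rho}
kappa rho (6): add. Components now {alpha,delta,epsilon,gamma,kappa,rho}
MST edges: alpha kappa, delta kappa, epsilon kappa, alpha gamma, kappa rho; total weight 4+4+5+6+6 = 25.

25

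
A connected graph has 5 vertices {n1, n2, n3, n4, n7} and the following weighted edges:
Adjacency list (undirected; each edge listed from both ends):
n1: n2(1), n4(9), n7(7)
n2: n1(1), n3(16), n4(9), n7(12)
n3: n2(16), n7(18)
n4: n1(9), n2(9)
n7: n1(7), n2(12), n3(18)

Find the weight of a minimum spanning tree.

33

Grow the tree from n1 using Prim:
Step 1: frontier [n1 n2 1, n1 n7 7, n1 n4 9] → take n1 n2 (1); add n2.
Step 2: frontier [n1 n7 7, n1 n4 9, n2 n4 9, n2 n7 12, n2 n3 16] → take n1 n7 (7); add n7.
Step 3: frontier [n1 n4 9, n2 n4 9, n2 n3 16, n3 n7 18] → take n1 n4 (9); add n4.
Step 4: frontier [n2 n3 16, n3 n7 18] → take n2 n3 (16); add n3.
MST edges: n1 n2, n1 n7, n1 n4, n2 n3; total weight 1+7+9+16 = 33.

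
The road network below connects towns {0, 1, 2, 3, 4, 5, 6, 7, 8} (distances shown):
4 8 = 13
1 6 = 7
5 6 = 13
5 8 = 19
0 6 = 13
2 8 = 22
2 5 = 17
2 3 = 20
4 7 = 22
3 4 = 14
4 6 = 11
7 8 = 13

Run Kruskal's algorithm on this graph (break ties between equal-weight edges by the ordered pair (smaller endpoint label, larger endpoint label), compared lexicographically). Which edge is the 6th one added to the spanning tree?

Sort edges by weight, then run Kruskal:
1 6 (7): add — endpoints in different components.
4 6 (11): add — endpoints in different components.
0 6 (13): add — endpoints in different components.
4 8 (13): add — endpoints in different components.
5 6 (13): add — endpoints in different components.
7 8 (13): add — endpoints in different components.
3 4 (14): add — endpoints in different components.
2 5 (17): add — endpoints in different components.
The 6th edge added is 7 8.

7-8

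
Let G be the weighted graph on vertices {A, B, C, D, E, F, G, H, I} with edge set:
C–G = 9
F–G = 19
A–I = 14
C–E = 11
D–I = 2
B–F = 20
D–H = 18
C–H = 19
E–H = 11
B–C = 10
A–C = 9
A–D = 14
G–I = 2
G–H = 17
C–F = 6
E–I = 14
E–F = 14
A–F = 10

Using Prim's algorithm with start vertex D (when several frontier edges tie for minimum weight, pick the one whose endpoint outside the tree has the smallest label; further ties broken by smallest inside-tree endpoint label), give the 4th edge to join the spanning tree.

C-F

Prim, starting at D.
Step 1: cheapest edge leaving the tree is D–I (2); add I.
Step 2: cheapest edge leaving the tree is G–I (2); add G.
Step 3: cheapest edge leaving the tree is C–G (9); add C.
Step 4: cheapest edge leaving the tree is C–F (6); add F.
Step 5: cheapest edge leaving the tree is A–C (9); add A.
Step 6: cheapest edge leaving the tree is B–C (10); add B.
Step 7: cheapest edge leaving the tree is C–E (11); add E.
Step 8: cheapest edge leaving the tree is E–H (11); add H.
The 4th edge added is C–F.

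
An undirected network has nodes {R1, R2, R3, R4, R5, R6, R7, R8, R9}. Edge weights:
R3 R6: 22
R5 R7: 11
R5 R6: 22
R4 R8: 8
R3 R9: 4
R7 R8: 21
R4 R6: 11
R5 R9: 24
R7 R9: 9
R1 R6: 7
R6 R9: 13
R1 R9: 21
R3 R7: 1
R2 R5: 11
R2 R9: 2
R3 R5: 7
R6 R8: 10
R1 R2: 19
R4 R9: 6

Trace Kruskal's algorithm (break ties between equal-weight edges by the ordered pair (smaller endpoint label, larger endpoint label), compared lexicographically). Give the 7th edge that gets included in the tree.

Sort edges by weight, then run Kruskal:
R3 R7 (1): add — endpoints in different components.
R2 R9 (2): add — endpoints in different components.
R3 R9 (4): add — endpoints in different components.
R4 R9 (6): add — endpoints in different components.
R1 R6 (7): add — endpoints in different components.
R3 R5 (7): add — endpoints in different components.
R4 R8 (8): add — endpoints in different components.
R7 R9 (9): skip — R7 and R9 already connected.
R6 R8 (10): add — endpoints in different components.
The 7th edge added is R4 R8.

R4-R8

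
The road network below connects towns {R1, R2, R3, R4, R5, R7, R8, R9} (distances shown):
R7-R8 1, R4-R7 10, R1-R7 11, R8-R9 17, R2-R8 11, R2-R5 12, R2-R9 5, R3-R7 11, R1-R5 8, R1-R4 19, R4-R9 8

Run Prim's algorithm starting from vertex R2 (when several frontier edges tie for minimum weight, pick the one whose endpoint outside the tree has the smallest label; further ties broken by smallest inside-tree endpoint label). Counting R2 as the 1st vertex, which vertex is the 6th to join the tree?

Prim's algorithm from R2:
Step 1: cheapest edge leaving the tree is R2-R9 (5); add R9.
Step 2: cheapest edge leaving the tree is R4-R9 (8); add R4.
Step 3: cheapest edge leaving the tree is R4-R7 (10); add R7.
Step 4: cheapest edge leaving the tree is R7-R8 (1); add R8.
Step 5: cheapest edge leaving the tree is R1-R7 (11); add R1.
Step 6: cheapest edge leaving the tree is R1-R5 (8); add R5.
Step 7: cheapest edge leaving the tree is R3-R7 (11); add R3.
Vertex order: R2, R9, R4, R7, R8, R1, R5, R3. The 6th vertex is R1.

R1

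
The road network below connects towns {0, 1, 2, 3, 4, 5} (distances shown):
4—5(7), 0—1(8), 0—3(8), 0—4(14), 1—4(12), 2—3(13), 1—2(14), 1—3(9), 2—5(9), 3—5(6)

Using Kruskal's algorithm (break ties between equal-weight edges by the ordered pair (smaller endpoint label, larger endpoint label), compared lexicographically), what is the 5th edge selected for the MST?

2-5

Kruskal's algorithm — process edges by increasing weight (ties by edge label):
3—5 (6): add. Components now {0} {1} {2} {3,5} {4}
4—5 (7): add. Components now {0} {1} {2} {3,4,5}
0—1 (8): add. Components now {0,1} {2} {3,4,5}
0—3 (8): add. Components now {0,1,3,4,5} {2}
1—3 (9): skip — 1 and 3 already connected.
2—5 (9): add. Components now {0,1,2,3,4,5}
The 5th edge added is 2—5.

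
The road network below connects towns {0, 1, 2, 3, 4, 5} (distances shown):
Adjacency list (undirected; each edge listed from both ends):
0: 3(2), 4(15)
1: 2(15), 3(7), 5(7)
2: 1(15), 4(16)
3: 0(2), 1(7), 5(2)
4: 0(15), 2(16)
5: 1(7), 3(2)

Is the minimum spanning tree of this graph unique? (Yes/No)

Sort edges by weight, then run Kruskal:
0 3 (2): add — endpoints in different components.
3 5 (2): add — endpoints in different components.
1 3 (7): add — endpoints in different components.
1 5 (7): skip — 1 and 5 already connected.
0 4 (15): add — endpoints in different components.
1 2 (15): add — endpoints in different components.
Non-tree edge 1 5 has weight 7, equal to the heaviest edge on its tree cycle — swapping gives another MST of the same weight. Not unique.

No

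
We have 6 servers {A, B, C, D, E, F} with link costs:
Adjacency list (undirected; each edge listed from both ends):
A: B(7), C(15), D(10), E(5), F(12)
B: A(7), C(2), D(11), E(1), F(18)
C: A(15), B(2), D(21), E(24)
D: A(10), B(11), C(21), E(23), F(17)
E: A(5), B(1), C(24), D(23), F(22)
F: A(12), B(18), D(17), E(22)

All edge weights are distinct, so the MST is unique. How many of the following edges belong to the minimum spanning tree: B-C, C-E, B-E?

2

Sort edges by weight, then run Kruskal:
B-E (1): add — endpoints in different components.
B-C (2): add — endpoints in different components.
A-E (5): add — endpoints in different components.
A-B (7): skip — A and B already connected.
A-D (10): add — endpoints in different components.
B-D (11): skip — B and D already connected.
A-F (12): add — endpoints in different components.
MST edge set: {B-E, B-C, A-E, A-D, A-F}.
Of the listed edges, {B-C, B-E} are in the MST → 2.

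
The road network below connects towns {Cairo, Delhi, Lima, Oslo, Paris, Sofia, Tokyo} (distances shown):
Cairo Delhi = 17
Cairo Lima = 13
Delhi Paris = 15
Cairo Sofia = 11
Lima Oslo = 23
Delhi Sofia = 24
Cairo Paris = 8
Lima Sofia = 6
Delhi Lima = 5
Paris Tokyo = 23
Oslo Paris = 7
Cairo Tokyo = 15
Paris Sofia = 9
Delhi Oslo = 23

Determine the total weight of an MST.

Prim's algorithm from Delhi:
Step 1: cheapest edge leaving the tree is Delhi Lima (5); add Lima.
Step 2: cheapest edge leaving the tree is Lima Sofia (6); add Sofia.
Step 3: cheapest edge leaving the tree is Paris Sofia (9); add Paris.
Step 4: cheapest edge leaving the tree is Oslo Paris (7); add Oslo.
Step 5: cheapest edge leaving the tree is Cairo Paris (8); add Cairo.
Step 6: cheapest edge leaving the tree is Cairo Tokyo (15); add Tokyo.
MST edges: Delhi Lima, Lima Sofia, Paris Sofia, Oslo Paris, Cairo Paris, Cairo Tokyo; total weight 5+6+9+7+8+15 = 50.

50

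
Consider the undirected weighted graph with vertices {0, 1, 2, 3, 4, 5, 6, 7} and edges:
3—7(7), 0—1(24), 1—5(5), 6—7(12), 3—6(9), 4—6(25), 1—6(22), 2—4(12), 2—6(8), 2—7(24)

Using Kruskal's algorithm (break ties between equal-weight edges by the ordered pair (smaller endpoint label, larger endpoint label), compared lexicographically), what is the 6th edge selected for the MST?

Kruskal's algorithm — process edges by increasing weight (ties by edge label):
1—5 (5): add — endpoints in different components.
3—7 (7): add — endpoints in different components.
2—6 (8): add — endpoints in different components.
3—6 (9): add — endpoints in different components.
2—4 (12): add — endpoints in different components.
6—7 (12): skip — 6 and 7 already connected.
1—6 (22): add — endpoints in different components.
0—1 (24): add — endpoints in different components.
The 6th edge added is 1—6.

1-6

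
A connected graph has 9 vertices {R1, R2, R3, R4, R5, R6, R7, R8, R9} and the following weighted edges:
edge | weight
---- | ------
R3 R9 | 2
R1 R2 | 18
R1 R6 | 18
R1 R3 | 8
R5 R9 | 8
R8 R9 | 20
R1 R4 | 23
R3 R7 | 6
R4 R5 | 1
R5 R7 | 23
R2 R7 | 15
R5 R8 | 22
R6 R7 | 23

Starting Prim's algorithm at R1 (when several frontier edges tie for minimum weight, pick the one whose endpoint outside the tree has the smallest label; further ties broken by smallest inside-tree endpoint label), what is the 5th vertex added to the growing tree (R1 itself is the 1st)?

R5

Prim's algorithm from R1:
Step 1: frontier [R1 R3 8, R1 R2 18, R1 R6 18, R1 R4 23] → take R1 R3 (8); add R3.
Step 2: frontier [R1 R2 18, R1 R6 18, R1 R4 23, R3 R9 2, R3 R7 6] → take R3 R9 (2); add R9.
Step 3: frontier [R1 R2 18, R1 R6 18, R1 R4 23, R3 R7 6, R5 R9 8, R8 R9 20] → take R3 R7 (6); add R7.
Step 4: frontier [R1 R2 18, R1 R6 18, R1 R4 23, R2 R7 15, R5 R7 23, R6 R7 23, R5 R9 8, R8 R9 20] → take R5 R9 (8); add R5.
Step 5: frontier [R1 R2 18, R1 R6 18, R1 R4 23, R4 R5 1, R5 R8 22, R2 R7 15, R6 R7 23, R8 R9 20] → take R4 R5 (1); add R4.
Step 6: frontier [R1 R2 18, R1 R6 18, R5 R8 22, R2 R7 15, R6 R7 23, R8 R9 20] → take R2 R7 (15); add R2.
Step 7: frontier [R1 R6 18, R5 R8 22, R6 R7 23, R8 R9 20] → take R1 R6 (18); add R6.
Step 8: frontier [R5 R8 22, R8 R9 20] → take R8 R9 (20); add R8.
Vertex order: R1, R3, R9, R7, R5, R4, R2, R6, R8. The 5th vertex is R5.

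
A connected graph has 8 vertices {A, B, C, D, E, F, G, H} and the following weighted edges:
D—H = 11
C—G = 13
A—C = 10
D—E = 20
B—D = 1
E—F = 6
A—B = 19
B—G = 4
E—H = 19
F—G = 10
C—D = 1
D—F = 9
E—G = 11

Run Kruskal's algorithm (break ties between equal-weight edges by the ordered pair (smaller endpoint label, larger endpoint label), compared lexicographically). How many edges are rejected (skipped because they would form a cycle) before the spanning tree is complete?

Kruskal's algorithm — process edges by increasing weight (ties by edge label):
B—D (1): add — endpoints in different components.
C—D (1): add — endpoints in different components.
B—G (4): add — endpoints in different components.
E—F (6): add — endpoints in different components.
D—F (9): add — endpoints in different components.
A—C (10): add — endpoints in different components.
F—G (10): skip — F and G already connected.
D—H (11): add — endpoints in different components.
Edges rejected before the tree was complete: 1.

1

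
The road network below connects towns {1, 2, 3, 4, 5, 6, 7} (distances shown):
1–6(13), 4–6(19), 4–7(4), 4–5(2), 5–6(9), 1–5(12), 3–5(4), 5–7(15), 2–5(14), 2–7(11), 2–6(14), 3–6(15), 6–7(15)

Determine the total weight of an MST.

Sort edges by weight, then run Kruskal:
4–5 (2): add — endpoints in different components.
3–5 (4): add — endpoints in different components.
4–7 (4): add — endpoints in different components.
5–6 (9): add — endpoints in different components.
2–7 (11): add — endpoints in different components.
1–5 (12): add — endpoints in different components.
MST edges: 4–5, 3–5, 4–7, 5–6, 2–7, 1–5; total weight 2+4+4+9+11+12 = 42.

42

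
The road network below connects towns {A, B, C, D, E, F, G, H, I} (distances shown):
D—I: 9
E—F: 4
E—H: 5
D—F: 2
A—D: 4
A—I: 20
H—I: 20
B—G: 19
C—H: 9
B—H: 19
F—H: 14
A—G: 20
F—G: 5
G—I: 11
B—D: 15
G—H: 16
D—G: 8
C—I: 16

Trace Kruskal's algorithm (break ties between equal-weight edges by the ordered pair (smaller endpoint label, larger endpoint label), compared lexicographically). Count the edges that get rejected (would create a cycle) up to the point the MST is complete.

Kruskal: consider edges lightest-first.
D—F (2): add — endpoints in different components.
A—D (4): add — endpoints in different components.
E—F (4): add — endpoints in different components.
E—H (5): add — endpoints in different components.
F—G (5): add — endpoints in different components.
D—G (8): skip — D and G already connected.
C—H (9): add — endpoints in different components.
D—I (9): add — endpoints in different components.
G—I (11): skip — G and I already connected.
F—H (14): skip — F and H already connected.
B—D (15): add — endpoints in different components.
Edges rejected before the tree was complete: 3.

3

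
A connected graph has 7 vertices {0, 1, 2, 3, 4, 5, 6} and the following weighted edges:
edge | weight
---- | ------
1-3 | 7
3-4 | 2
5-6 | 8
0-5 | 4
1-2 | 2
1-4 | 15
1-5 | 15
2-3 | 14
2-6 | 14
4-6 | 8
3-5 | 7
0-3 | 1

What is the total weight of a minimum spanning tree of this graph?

24

Prim's algorithm from 4:
Step 1: cheapest edge leaving the tree is 3-4 (2); add 3.
Step 2: cheapest edge leaving the tree is 0-3 (1); add 0.
Step 3: cheapest edge leaving the tree is 0-5 (4); add 5.
Step 4: cheapest edge leaving the tree is 1-3 (7); add 1.
Step 5: cheapest edge leaving the tree is 1-2 (2); add 2.
Step 6: cheapest edge leaving the tree is 4-6 (8); add 6.
MST edges: 3-4, 0-3, 0-5, 1-3, 1-2, 4-6; total weight 2+1+4+7+2+8 = 24.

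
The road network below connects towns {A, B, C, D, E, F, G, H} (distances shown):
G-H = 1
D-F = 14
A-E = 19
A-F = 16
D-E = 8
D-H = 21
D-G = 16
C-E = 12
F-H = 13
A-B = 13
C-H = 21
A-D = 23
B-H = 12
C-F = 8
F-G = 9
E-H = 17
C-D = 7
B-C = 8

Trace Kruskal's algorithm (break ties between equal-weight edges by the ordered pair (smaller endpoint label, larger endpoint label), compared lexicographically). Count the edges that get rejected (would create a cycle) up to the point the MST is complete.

2

Kruskal's algorithm — process edges by increasing weight (ties by edge label):
G-H (1): add — endpoints in different components.
C-D (7): add — endpoints in different components.
B-C (8): add — endpoints in different components.
C-F (8): add — endpoints in different components.
D-E (8): add — endpoints in different components.
F-G (9): add — endpoints in different components.
B-H (12): skip — B and H already connected.
C-E (12): skip — C and E already connected.
A-B (13): add — endpoints in different components.
Edges rejected before the tree was complete: 2.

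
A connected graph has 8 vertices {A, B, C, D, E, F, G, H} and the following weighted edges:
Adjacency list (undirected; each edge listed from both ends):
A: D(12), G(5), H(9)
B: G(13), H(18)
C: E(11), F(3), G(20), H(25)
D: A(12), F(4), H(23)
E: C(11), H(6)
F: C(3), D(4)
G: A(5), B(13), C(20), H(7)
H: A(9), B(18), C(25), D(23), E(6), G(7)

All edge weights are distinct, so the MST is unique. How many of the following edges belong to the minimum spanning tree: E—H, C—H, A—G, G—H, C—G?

Kruskal's algorithm — process edges by increasing weight (ties by edge label):
C—F (3): add — endpoints in different components.
D—F (4): add — endpoints in different components.
A—G (5): add — endpoints in different components.
E—H (6): add — endpoints in different components.
G—H (7): add — endpoints in different components.
A—H (9): skip — A and H already connected.
C—E (11): add — endpoints in different components.
A—D (12): skip — A and D already connected.
B—G (13): add — endpoints in different components.
MST edge set: {C—F, D—F, A—G, E—H, G—H, C—E, B—G}.
Of the listed edges, {E—H, A—G, G—H} are in the MST → 3.

3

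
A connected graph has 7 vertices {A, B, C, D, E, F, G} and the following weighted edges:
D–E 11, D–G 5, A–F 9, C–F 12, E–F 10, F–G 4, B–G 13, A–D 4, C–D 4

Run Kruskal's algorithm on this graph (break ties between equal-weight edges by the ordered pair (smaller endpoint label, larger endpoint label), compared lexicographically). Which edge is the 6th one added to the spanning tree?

B-G

Sort edges by weight, then run Kruskal:
A–D (4): add. Components now {A,D} {B} {C} {E} {F} {G}
C–D (4): add. Components now {A,C,D} {B} {E} {F} {G}
F–G (4): add. Components now {A,C,D} {B} {E} {F,G}
D–G (5): add. Components now {A,C,D,F,G} {B} {E}
A–F (9): skip — A and F already connected.
E–F (10): add. Components now {A,C,D,E,F,G} {B}
D–E (11): skip — D and E already connected.
C–F (12): skip — C and F already connected.
B–G (13): add. Components now {A,B,C,D,E,F,G}
The 6th edge added is B–G.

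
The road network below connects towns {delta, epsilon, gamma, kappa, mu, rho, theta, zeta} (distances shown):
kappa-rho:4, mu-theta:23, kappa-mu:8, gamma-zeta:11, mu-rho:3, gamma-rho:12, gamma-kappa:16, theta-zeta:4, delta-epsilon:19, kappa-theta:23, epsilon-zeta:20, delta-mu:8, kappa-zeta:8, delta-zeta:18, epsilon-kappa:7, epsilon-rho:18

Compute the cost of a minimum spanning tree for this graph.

Prim, starting at mu.
Step 1: cheapest edge leaving the tree is mu-rho (3); add rho.
Step 2: cheapest edge leaving the tree is kappa-rho (4); add kappa.
Step 3: cheapest edge leaving the tree is epsilon-kappa (7); add epsilon.
Step 4: cheapest edge leaving the tree is delta-mu (8); add delta.
Step 5: cheapest edge leaving the tree is kappa-zeta (8); add zeta.
Step 6: cheapest edge leaving the tree is theta-zeta (4); add theta.
Step 7: cheapest edge leaving the tree is gamma-zeta (11); add gamma.
MST edges: mu-rho, kappa-rho, epsilon-kappa, delta-mu, kappa-zeta, theta-zeta, gamma-zeta; total weight 3+4+7+8+8+4+11 = 45.

45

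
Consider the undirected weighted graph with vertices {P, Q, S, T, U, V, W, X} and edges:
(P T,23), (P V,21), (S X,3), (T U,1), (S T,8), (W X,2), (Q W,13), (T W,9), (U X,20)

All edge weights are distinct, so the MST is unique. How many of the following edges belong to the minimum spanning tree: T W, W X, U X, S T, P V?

3

Sort edges by weight, then run Kruskal:
T U (1): add — endpoints in different components.
W X (2): add — endpoints in different components.
S X (3): add — endpoints in different components.
S T (8): add — endpoints in different components.
T W (9): skip — W and T already connected.
Q W (13): add — endpoints in different components.
U X (20): skip — X and U already connected.
P V (21): add — endpoints in different components.
P T (23): add — endpoints in different components.
MST edge set: {T U, W X, S X, S T, Q W, P V, P T}.
Of the listed edges, {W X, S T, P V} are in the MST → 3.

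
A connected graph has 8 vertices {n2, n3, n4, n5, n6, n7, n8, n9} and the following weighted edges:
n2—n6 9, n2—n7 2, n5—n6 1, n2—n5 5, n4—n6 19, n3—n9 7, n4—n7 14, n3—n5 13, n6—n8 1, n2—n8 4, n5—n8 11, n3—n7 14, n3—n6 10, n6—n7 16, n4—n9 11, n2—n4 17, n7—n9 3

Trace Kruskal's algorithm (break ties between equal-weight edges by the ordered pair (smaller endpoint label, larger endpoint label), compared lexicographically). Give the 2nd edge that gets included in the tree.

Kruskal's algorithm — process edges by increasing weight (ties by edge label):
n5—n6 (1): add — endpoints in different components.
n6—n8 (1): add — endpoints in different components.
n2—n7 (2): add — endpoints in different components.
n7—n9 (3): add — endpoints in different components.
n2—n8 (4): add — endpoints in different components.
n2—n5 (5): skip — n2 and n5 already connected.
n3—n9 (7): add — endpoints in different components.
n2—n6 (9): skip — n2 and n6 already connected.
n3—n6 (10): skip — n3 and n6 already connected.
n4—n9 (11): add — endpoints in different components.
The 2nd edge added is n6—n8.

n6-n8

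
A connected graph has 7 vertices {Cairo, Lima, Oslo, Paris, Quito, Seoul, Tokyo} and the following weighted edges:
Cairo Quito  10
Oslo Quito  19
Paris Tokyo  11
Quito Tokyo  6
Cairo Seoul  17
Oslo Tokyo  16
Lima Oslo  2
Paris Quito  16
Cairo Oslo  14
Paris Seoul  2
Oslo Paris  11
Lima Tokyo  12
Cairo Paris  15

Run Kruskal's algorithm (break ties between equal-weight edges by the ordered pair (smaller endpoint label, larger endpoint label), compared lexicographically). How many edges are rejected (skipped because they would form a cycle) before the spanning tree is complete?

0

Kruskal: consider edges lightest-first.
Lima Oslo (2): add. Components now {Tokyo} {Cairo} {Quito} {Lima,Oslo} {Seoul} {Paris}
Paris Seoul (2): add. Components now {Tokyo} {Cairo} {Quito} {Lima,Oslo} {Paris,Seoul}
Quito Tokyo (6): add. Components now {Quito,Tokyo} {Cairo} {Lima,Oslo} {Paris,Seoul}
Cairo Quito (10): add. Components now {Cairo,Quito,Tokyo} {Lima,Oslo} {Paris,Seoul}
Oslo Paris (11): add. Components now {Cairo,Quito,Tokyo} {Lima,Oslo,Paris,Seoul}
Paris Tokyo (11): add. Components now {Cairo,Lima,Oslo,Paris,Quito,Seoul,Tokyo}
Edges rejected before the tree was complete: 0.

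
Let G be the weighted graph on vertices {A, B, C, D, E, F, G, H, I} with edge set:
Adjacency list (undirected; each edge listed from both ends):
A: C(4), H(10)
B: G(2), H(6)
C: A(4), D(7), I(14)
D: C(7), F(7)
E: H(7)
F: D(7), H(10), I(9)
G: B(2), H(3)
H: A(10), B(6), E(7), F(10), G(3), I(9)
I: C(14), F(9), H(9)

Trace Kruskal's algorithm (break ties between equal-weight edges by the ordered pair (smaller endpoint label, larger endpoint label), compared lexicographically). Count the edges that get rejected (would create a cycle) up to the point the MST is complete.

1

Kruskal's algorithm — process edges by increasing weight (ties by edge label):
B—G (2): add — endpoints in different components.
G—H (3): add — endpoints in different components.
A—C (4): add — endpoints in different components.
B—H (6): skip — B and H already connected.
C—D (7): add — endpoints in different components.
D—F (7): add — endpoints in different components.
E—H (7): add — endpoints in different components.
F—I (9): add — endpoints in different components.
H—I (9): add — endpoints in different components.
Edges rejected before the tree was complete: 1.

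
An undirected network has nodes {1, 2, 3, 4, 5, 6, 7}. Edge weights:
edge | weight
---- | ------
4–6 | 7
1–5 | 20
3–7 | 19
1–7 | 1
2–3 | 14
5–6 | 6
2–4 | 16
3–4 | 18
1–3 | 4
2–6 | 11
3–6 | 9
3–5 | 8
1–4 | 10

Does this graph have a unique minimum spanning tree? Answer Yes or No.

Kruskal's algorithm — process edges by increasing weight (ties by edge label):
1–7 (1): add. Components now {1,7} {2} {3} {4} {5} {6}
1–3 (4): add. Components now {1,3,7} {2} {4} {5} {6}
5–6 (6): add. Components now {1,3,7} {2} {4} {5,6}
4–6 (7): add. Components now {1,3,7} {2} {4,5,6}
3–5 (8): add. Components now {1,3,4,5,6,7} {2}
3–6 (9): skip — 3 and 6 already connected.
1–4 (10): skip — 1 and 4 already connected.
2–6 (11): add. Components now {1,2,3,4,5,6,7}
Every non-tree edge has weight strictly greater than the heaviest edge on the tree path between its endpoints, so the MST is unique.

Yes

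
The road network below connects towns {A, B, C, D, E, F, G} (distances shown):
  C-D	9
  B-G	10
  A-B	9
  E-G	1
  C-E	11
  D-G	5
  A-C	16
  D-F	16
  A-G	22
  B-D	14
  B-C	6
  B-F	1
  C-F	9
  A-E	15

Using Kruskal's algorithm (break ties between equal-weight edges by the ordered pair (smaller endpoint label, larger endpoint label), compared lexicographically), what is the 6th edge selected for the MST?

C-D

Sort edges by weight, then run Kruskal:
B-F (1): add — endpoints in different components.
E-G (1): add — endpoints in different components.
D-G (5): add — endpoints in different components.
B-C (6): add — endpoints in different components.
A-B (9): add — endpoints in different components.
C-D (9): add — endpoints in different components.
The 6th edge added is C-D.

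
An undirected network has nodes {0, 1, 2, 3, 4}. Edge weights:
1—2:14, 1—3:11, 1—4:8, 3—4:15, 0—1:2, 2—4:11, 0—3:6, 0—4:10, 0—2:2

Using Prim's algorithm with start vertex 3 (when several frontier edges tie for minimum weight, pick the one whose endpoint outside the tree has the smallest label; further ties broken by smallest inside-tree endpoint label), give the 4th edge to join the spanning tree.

1-4

Prim, starting at 3.
Step 1: frontier [0—3 6, 1—3 11, 3—4 15] → take 0—3 (6); add 0.
Step 2: frontier [0—1 2, 0—2 2, 0—4 10, 1—3 11, 3—4 15] → take 0—1 (2); add 1.
Step 3: frontier [0—2 2, 0—4 10, 1—4 8, 1—2 14, 3—4 15] → take 0—2 (2); add 2.
Step 4: frontier [0—4 10, 1—4 8, 2—4 11, 3—4 15] → take 1—4 (8); add 4.
The 4th edge added is 1—4.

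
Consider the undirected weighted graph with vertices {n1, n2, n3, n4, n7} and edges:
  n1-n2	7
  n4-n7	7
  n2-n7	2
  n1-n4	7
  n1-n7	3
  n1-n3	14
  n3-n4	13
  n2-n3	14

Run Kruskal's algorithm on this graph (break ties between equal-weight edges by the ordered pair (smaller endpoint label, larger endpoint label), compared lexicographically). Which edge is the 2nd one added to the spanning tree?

n1-n7

Sort edges by weight, then run Kruskal:
n2-n7 (2): add. Components now {n1} {n2,n7} {n3} {n4}
n1-n7 (3): add. Components now {n1,n2,n7} {n3} {n4}
n1-n2 (7): skip — n1 and n2 already connected.
n1-n4 (7): add. Components now {n1,n2,n4,n7} {n3}
n4-n7 (7): skip — n7 and n4 already connected.
n3-n4 (13): add. Components now {n1,n2,n3,n4,n7}
The 2nd edge added is n1-n7.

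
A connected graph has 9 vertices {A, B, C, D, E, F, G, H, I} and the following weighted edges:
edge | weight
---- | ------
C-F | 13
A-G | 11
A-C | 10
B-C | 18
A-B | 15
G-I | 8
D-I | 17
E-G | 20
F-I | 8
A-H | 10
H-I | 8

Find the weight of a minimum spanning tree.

Prim, starting at I.
Step 1: cheapest edge leaving the tree is F-I (8); add F.
Step 2: cheapest edge leaving the tree is G-I (8); add G.
Step 3: cheapest edge leaving the tree is H-I (8); add H.
Step 4: cheapest edge leaving the tree is A-H (10); add A.
Step 5: cheapest edge leaving the tree is A-C (10); add C.
Step 6: cheapest edge leaving the tree is A-B (15); add B.
Step 7: cheapest edge leaving the tree is D-I (17); add D.
Step 8: cheapest edge leaving the tree is E-G (20); add E.
MST edges: F-I, G-I, H-I, A-H, A-C, A-B, D-I, E-G; total weight 8+8+8+10+10+15+17+20 = 96.

96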